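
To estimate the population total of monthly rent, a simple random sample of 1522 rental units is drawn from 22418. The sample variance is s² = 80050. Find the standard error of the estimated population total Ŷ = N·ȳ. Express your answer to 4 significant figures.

Var(Ŷ) = N²·Var(ȳ) = N²·(1 − n/N)·s²/n.
f = 1522/22418 = 0.06789187; Var(ȳ) = 0.93210813·80050/1522 = 49.024478.
Var(Ŷ) = 22418² · 49.024478 = 2.4638071 × 10^10.
SE(Ŷ) = √(2.4638071 × 10^10) = 157000.

157000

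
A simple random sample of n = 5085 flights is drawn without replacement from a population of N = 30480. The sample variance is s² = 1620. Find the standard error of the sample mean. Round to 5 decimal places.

0.51520

Under SRS without replacement, Var(ȳ) = (1 − f)·s²/n with f = n/N = 5085/30480 = 0.16683071.
Var(ȳ) = (1 − 0.16683071)·1620/5085 = 0.83316929·0.31858407 = 0.26543446.
SE(ȳ) = √(0.26543446) = 0.51520.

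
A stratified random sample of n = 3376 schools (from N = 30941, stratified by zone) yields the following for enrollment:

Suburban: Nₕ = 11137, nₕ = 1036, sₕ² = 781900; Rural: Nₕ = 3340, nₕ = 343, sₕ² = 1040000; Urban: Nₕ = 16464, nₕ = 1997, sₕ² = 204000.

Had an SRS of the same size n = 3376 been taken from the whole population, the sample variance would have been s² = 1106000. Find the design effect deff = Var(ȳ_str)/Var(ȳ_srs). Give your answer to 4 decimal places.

Var(ȳ_str) = Σ Wₕ²(1−fₕ)sₕ²/nₕ with Wₕ = Nₕ/30941:
  Suburban: (11137/30941)²·(1−1036/11137)·781900/1036 = 88.686059
  Rural: (3340/30941)²·(1−343/3340)·1040000/343 = 31.703246
  Urban: (16464/30941)²·(1−1997/16464)·204000/1997 = 25.415418
  → Var(ȳ_str) = 145.80472.
Var(ȳ_srs) = (1 − 3376/30941)·1106000/3376 = 291.86118.
deff = 145.80472 / 291.86118 = 0.4996.

0.4996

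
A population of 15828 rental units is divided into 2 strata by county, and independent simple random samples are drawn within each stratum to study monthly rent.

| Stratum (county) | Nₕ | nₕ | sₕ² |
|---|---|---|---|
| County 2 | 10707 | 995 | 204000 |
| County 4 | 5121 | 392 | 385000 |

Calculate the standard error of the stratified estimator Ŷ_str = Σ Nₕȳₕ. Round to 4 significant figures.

212400

Var(Ŷ_str) = Σₕ Nₕ²(1 − fₕ)sₕ²/nₕ.
County 2: 10707²·(1 − 995/10707)·204000/995 = 2.1319821 × 10^10.
County 4: 5121²·(1 − 392/5121)·385000/392 = 2.3784759 × 10^10.
Sum = 4.510458 × 10^10.
SE = √(4.510458 × 10^10) = 212400.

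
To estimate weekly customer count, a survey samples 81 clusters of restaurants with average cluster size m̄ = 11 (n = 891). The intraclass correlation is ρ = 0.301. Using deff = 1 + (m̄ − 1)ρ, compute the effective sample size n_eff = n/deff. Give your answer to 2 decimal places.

deff = 1 + (11 − 1)·0.301 = 1 + 3.01 = 4.01.
n_eff = 891 / 4.01 = 222.19.

222.19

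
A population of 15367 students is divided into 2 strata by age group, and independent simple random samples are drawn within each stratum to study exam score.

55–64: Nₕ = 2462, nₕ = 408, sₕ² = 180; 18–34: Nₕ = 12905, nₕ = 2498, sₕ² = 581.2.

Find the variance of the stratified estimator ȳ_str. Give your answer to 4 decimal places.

0.1418

Var(ȳ_str) = Σₕ Wₕ²(1 − fₕ)sₕ²/nₕ with Wₕ = Nₕ/N, N = 15367.
55–64: Wₕ = 0.16021344; term = 0.16021344²·(1 − 0.16571893)·180/408 = 0.009447625.
18–34: Wₕ = 0.83978656; term = 0.83978656²·(1 − 0.19356838)·581.2/2498 = 0.13232398.
Sum = 0.14177161.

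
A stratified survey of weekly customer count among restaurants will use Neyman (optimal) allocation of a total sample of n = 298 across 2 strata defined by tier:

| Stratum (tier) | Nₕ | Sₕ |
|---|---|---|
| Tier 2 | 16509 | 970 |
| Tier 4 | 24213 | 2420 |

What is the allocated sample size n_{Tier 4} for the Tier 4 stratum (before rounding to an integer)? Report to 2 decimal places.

Neyman allocation: nₕ = n·NₕSₕ / Σⱼ NⱼSⱼ.
Σ NⱼSⱼ = 16509·970 + 24213·2420 = 7.460919 × 10^7.
n_{Tier 4} = 298·24213·2420 / (7.460919 × 10^7) = 234.04.

234.04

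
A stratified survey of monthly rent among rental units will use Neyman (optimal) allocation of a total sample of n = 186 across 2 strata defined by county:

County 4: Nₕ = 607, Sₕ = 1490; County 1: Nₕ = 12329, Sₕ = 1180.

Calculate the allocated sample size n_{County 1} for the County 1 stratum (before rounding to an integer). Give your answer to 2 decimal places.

175.11

Neyman allocation: nₕ = n·NₕSₕ / Σⱼ NⱼSⱼ.
Σ NⱼSⱼ = 607·1490 + 12329·1180 = 1.545265 × 10^7.
n_{County 1} = 186·12329·1180 / (1.545265 × 10^7) = 175.11.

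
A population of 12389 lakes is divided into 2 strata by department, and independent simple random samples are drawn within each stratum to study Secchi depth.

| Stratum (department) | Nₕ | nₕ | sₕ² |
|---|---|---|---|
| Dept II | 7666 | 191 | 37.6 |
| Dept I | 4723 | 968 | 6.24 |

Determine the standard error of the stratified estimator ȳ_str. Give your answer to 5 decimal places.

0.27247

Var(ȳ_str) = Σₕ Wₕ²(1 − fₕ)sₕ²/nₕ with Wₕ = Nₕ/N, N = 12389.
Dept II: Wₕ = 0.61877472; term = 0.61877472²·(1 − 0.02491521)·37.6/191 = 0.073495709.
Dept I: Wₕ = 0.38122528; term = 0.38122528²·(1 − 0.20495448)·6.24/968 = 7.4484278 × 10^-4.
Sum = 0.074240552.
SE = √(0.074240552) = 0.27247.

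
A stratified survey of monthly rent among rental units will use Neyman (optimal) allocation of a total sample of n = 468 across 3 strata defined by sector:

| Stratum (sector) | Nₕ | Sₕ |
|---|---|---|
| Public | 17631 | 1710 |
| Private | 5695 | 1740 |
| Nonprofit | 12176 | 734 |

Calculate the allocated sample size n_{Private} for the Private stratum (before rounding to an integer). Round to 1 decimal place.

Neyman allocation: nₕ = n·NₕSₕ / Σⱼ NⱼSⱼ.
Σ NⱼSⱼ = 17631·1710 + 5695·1740 + 12176·734 = 4.8995494 × 10^7.
n_{Private} = 468·5695·1740 / (4.8995494 × 10^7) = 94.7.

94.7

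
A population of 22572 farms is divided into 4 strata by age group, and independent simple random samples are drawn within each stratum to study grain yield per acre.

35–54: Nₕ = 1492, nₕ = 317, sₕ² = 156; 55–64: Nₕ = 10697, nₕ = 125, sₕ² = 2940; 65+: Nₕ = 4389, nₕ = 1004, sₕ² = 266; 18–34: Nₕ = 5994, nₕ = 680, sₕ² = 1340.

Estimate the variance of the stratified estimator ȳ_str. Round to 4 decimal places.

Var(ȳ_str) = Σₕ Wₕ²(1 − fₕ)sₕ²/nₕ with Wₕ = Nₕ/N, N = 22572.
35–54: Wₕ = 0.06609959; term = 0.06609959²·(1 − 0.21246649)·156/317 = 0.0016932923.
55–64: Wₕ = 0.47390572; term = 0.47390572²·(1 − 0.01168552)·2940/125 = 5.2205515.
65+: Wₕ = 0.19444444; term = 0.19444444²·(1 − 0.22875370)·266/1004 = 0.0077255978.
18–34: Wₕ = 0.26555024; term = 0.26555024²·(1 − 0.11344678)·1340/680 = 0.12319529.
Sum = 5.3531657.

5.3532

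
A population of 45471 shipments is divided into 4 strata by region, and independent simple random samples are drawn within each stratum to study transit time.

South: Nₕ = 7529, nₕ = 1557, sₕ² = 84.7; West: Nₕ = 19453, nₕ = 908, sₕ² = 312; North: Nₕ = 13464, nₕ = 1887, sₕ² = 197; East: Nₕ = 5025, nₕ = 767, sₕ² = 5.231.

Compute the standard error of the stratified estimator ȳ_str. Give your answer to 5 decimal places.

0.26283

Var(ȳ_str) = Σₕ Wₕ²(1 − fₕ)sₕ²/nₕ with Wₕ = Nₕ/N, N = 45471.
South: Wₕ = 0.16557806; term = 0.16557806²·(1 − 0.20680037)·84.7/1557 = 0.0011829949.
West: Wₕ = 0.42781113; term = 0.42781113²·(1 − 0.04667661)·312/908 = 0.059953309.
North: Wₕ = 0.29610081; term = 0.29610081²·(1 − 0.14015152)·197/1887 = 0.0078703755.
East: Wₕ = 0.11051000; term = 0.11051000²·(1 − 0.15263682)·5.231/767 = 7.0576817 × 10^-5.
Sum = 0.069077256.
SE = √(0.069077256) = 0.26283.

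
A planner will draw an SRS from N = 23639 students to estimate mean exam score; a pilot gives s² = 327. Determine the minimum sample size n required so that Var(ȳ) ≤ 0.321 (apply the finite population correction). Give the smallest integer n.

977

Without fpc, n₀ = s²/D = 327/0.321 = 1018.6916.
With fpc, (1 − n/N)·s²/n ≤ D requires n ≥ n₀/(1 + n₀/N) = 1018.6916/(1 + 1018.6916/23639) = 976.6060.
Rounding up, n = 977.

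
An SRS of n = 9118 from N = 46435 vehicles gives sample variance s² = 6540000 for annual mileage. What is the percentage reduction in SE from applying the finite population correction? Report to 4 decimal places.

f = n/N = 9118/46435 = 0.19636050.
SE_no-fpc = √(s²/n) = 26.781758; SE_fpc = √((1−f)s²/n) = 24.008759.
Ratio = √(1−f) = 0.89645942. Reduction = 100·(1 − 0.89645942) = 10.3541%.

10.3541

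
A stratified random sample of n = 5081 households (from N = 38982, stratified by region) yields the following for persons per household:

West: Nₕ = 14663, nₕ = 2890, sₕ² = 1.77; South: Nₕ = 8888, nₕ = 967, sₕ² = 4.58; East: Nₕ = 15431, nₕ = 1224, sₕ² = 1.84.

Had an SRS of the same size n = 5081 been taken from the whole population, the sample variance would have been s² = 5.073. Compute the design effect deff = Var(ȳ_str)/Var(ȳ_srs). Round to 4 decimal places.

0.5826

Var(ȳ_str) = Σ Wₕ²(1−fₕ)sₕ²/nₕ with Wₕ = Nₕ/38982:
  West: (14663/38982)²·(1−2890/14663)·1.77/2890 = 6.9575633 × 10^-5
  South: (8888/38982)²·(1−967/8888)·4.58/967 = 2.1942941 × 10^-4
  East: (15431/38982)²·(1−1224/15431)·1.84/1224 = 2.1687257 × 10^-4
  → Var(ȳ_str) = 5.0587761 × 10^-4.
Var(ȳ_srs) = (1 − 5081/38982)·5.073/5081 = 8.6828852 × 10^-4.
deff = (5.0587761 × 10^-4) / (8.6828852 × 10^-4) = 0.5826.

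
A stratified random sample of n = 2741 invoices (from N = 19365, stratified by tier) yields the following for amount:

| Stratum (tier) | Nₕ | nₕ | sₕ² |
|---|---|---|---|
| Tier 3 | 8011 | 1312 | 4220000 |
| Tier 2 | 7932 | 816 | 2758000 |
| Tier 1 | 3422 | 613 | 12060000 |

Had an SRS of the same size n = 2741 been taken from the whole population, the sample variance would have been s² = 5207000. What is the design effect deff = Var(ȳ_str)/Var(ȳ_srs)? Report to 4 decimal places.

Var(ȳ_str) = Σ Wₕ²(1−fₕ)sₕ²/nₕ with Wₕ = Nₕ/19365:
  Tier 3: (8011/19365)²·(1−1312/8011)·4220000/1312 = 460.29931
  Tier 2: (7932/19365)²·(1−816/7932)·2758000/816 = 508.73046
  Tier 1: (3422/19365)²·(1−613/3422)·12060000/613 = 504.29374
  → Var(ȳ_str) = 1473.3235.
Var(ȳ_srs) = (1 − 2741/19365)·5207000/2741 = 1630.7845.
deff = 1473.3235 / 1630.7845 = 0.9034.

0.9034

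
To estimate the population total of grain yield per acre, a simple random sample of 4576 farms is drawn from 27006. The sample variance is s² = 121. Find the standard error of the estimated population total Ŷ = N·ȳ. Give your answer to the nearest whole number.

4002

Var(Ŷ) = N²·Var(ȳ) = N²·(1 − n/N)·s²/n.
f = 4576/27006 = 0.16944383; Var(ȳ) = 0.83055617·121/4576 = 0.021961822.
Var(Ŷ) = 27006² · 0.021961822 = 1.6017285 × 10^7.
SE(Ŷ) = √(1.6017285 × 10^7) = 4002.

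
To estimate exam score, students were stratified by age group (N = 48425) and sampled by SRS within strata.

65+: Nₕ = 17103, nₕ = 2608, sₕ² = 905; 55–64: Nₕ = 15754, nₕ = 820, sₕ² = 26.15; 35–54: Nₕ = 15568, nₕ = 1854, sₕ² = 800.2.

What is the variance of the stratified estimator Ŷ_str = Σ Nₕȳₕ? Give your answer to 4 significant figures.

Var(Ŷ_str) = Σₕ Nₕ²(1 − fₕ)sₕ²/nₕ.
65+: 17103²·(1 − 2608/17103)·905/2608 = 8.6026352 × 10^7.
55–64: 15754²·(1 − 820/15754)·26.15/820 = 7.5028252 × 10^6.
35–54: 15568²·(1 − 1854/15568)·800.2/1854 = 9.2147973 × 10^7.
Sum = 1.8567715 × 10^8.

1.857 × 10^8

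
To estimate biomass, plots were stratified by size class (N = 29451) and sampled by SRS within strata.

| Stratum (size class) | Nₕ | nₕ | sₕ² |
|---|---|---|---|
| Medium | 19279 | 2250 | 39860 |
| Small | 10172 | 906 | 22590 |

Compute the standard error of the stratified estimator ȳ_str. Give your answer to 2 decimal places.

3.07

Var(ȳ_str) = Σₕ Wₕ²(1 − fₕ)sₕ²/nₕ with Wₕ = Nₕ/N, N = 29451.
Medium: Wₕ = 0.65461275; term = 0.65461275²·(1 − 0.11670730)·39860/2250 = 6.7054563.
Small: Wₕ = 0.34538725; term = 0.34538725²·(1 − 0.08906803)·22590/906 = 2.709484.
Sum = 9.4149403.
SE = √(9.4149403) = 3.07.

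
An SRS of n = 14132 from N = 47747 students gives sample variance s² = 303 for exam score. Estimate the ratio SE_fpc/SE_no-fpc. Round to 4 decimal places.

0.8391

f = n/N = 14132/47747 = 0.29597671.
SE_no-fpc = √(s²/n) = 0.14642644; SE_fpc = √((1−f)s²/n) = 0.12286071.
Ratio = √(1−f) = 0.83906096.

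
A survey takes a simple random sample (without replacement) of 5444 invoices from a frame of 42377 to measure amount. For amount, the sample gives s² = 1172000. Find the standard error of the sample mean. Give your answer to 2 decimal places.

13.70

Under SRS without replacement, Var(ȳ) = (1 − f)·s²/n with f = n/N = 5444/42377 = 0.12846591.
Var(ȳ) = (1 − 0.12846591)·1172000/5444 = 0.87153409·215.28288 = 187.62637.
SE(ȳ) = √(187.62637) = 13.70.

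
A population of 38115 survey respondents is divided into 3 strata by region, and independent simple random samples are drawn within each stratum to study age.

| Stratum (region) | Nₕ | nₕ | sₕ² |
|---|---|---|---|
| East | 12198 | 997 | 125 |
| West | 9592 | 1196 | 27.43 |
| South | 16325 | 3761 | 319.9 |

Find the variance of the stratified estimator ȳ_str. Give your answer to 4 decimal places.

0.0251

Var(ȳ_str) = Σₕ Wₕ²(1 − fₕ)sₕ²/nₕ with Wₕ = Nₕ/N, N = 38115.
East: Wₕ = 0.32003148; term = 0.32003148²·(1 − 0.08173471)·125/997 = 0.011791483.
West: Wₕ = 0.25165945; term = 0.25165945²·(1 − 0.12468724)·27.43/1196 = 0.0012714064.
South: Wₕ = 0.42830906; term = 0.42830906²·(1 − 0.23038285)·319.9/3761 = 0.012008816.
Sum = 0.025071705.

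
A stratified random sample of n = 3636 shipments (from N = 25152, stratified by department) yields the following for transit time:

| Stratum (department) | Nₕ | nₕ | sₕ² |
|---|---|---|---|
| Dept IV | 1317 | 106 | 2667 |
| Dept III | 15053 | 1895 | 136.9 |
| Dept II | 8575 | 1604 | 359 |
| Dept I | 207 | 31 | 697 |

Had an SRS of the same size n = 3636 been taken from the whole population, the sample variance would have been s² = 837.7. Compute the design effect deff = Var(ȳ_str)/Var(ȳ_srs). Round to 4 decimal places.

Var(ȳ_str) = Σ Wₕ²(1−fₕ)sₕ²/nₕ with Wₕ = Nₕ/25152:
  Dept IV: (1317/25152)²·(1−106/1317)·2667/106 = 0.063431067
  Dept III: (15053/25152)²·(1−1895/15053)·136.9/1895 = 0.022618413
  Dept II: (8575/25152)²·(1−1604/8575)·359/1604 = 0.021148241
  Dept I: (207/25152)²·(1−31/207)·697/31 = 0.001294819
  → Var(ȳ_str) = 0.10849254.
Var(ȳ_srs) = (1 − 3636/25152)·837.7/3636 = 0.19708504.
deff = 0.10849254 / 0.19708504 = 0.5505.

0.5505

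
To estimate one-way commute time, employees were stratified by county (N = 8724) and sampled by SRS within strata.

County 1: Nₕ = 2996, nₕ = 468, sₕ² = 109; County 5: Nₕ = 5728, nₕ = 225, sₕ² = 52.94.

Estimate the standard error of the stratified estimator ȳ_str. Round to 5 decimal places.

0.34731

Var(ȳ_str) = Σₕ Wₕ²(1 − fₕ)sₕ²/nₕ with Wₕ = Nₕ/N, N = 8724.
County 1: Wₕ = 0.34342045; term = 0.34342045²·(1 − 0.15620828)·109/468 = 0.023177586.
County 5: Wₕ = 0.65657955; term = 0.65657955²·(1 − 0.03928073)·52.94/225 = 0.097447932.
Sum = 0.12062552.
SE = √(0.12062552) = 0.34731.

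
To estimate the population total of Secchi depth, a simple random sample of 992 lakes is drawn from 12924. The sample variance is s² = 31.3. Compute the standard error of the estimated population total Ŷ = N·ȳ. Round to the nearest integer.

Var(Ŷ) = N²·Var(ȳ) = N²·(1 − n/N)·s²/n.
f = 992/12924 = 0.07675642; Var(ȳ) = 0.92324358·31.3/992 = 0.029130569.
Var(Ŷ) = 12924² · 0.029130569 = 4.8656724 × 10^6.
SE(Ŷ) = √(4.8656724 × 10^6) = 2206.

2206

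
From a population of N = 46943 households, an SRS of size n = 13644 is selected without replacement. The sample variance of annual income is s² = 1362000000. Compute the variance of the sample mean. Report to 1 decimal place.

70810.2

Under SRS without replacement, Var(ȳ) = (1 − f)·s²/n with f = n/N = 13644/46943 = 0.29065036.
Var(ȳ) = (1 − 0.29065036)·1362000000/13644 = 0.70934964·99824.099 = 70810.188.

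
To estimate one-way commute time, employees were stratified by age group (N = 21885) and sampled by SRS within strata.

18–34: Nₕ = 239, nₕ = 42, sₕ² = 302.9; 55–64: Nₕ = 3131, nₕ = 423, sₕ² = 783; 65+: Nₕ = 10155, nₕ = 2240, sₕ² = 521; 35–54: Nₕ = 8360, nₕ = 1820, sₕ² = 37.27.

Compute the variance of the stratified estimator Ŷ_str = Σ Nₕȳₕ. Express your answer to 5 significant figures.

Var(Ŷ_str) = Σₕ Nₕ²(1 − fₕ)sₕ²/nₕ.
18–34: 239²·(1 − 42/239)·302.9/42 = 339558.11.
55–64: 3131²·(1 − 423/3131)·783/423 = 1.5694704 × 10^7.
65+: 10155²·(1 − 2240/10155)·521/2240 = 1.8694788 × 10^7.
35–54: 8360²·(1 − 1820/8360)·37.27/1820 = 1.1196236 × 10^6.
Sum = 3.5848674 × 10^7.

3.5849 × 10^7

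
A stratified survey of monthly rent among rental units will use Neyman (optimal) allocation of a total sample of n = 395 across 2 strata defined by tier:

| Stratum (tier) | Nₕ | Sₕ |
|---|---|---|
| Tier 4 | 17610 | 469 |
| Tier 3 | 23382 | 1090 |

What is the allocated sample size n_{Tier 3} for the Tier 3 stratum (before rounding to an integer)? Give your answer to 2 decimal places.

Neyman allocation: nₕ = n·NₕSₕ / Σⱼ NⱼSⱼ.
Σ NⱼSⱼ = 17610·469 + 23382·1090 = 3.374547 × 10^7.
n_{Tier 3} = 395·23382·1090 / (3.374547 × 10^7) = 298.33.

298.33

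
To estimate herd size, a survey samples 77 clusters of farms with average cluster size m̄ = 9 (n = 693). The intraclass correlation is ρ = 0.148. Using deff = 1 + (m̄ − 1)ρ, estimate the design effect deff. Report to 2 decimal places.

2.18

deff = 1 + (9 − 1)·0.148 = 1 + 1.184 = 2.184.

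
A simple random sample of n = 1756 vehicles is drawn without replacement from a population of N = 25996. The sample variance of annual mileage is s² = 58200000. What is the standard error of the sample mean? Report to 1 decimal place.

175.8

Under SRS without replacement, Var(ȳ) = (1 − f)·s²/n with f = n/N = 1756/25996 = 0.06754885.
Var(ȳ) = (1 − 0.06754885)·58200000/1756 = 0.93245115·33143.508 = 30904.702.
SE(ȳ) = √(30904.702) = 175.8.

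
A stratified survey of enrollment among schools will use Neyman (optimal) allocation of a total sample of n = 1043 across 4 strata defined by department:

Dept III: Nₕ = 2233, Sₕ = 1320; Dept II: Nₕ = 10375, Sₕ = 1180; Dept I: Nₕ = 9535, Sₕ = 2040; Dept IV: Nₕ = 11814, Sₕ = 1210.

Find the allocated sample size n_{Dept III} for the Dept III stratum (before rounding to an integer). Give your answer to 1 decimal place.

62.8

Neyman allocation: nₕ = n·NₕSₕ / Σⱼ NⱼSⱼ.
Σ NⱼSⱼ = 2233·1320 + 10375·1180 + 9535·2040 + 11814·1210 = 4.89364 × 10^7.
n_{Dept III} = 1043·2233·1320 / (4.89364 × 10^7) = 62.8.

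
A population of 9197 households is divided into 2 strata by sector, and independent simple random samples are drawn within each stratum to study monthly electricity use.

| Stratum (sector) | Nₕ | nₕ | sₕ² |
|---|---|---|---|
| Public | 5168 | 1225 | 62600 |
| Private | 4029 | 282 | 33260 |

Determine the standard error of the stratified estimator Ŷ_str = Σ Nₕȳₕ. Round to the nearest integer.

Var(Ŷ_str) = Σₕ Nₕ²(1 − fₕ)sₕ²/nₕ.
Public: 5168²·(1 − 1225/5168)·62600/1225 = 1.041328 × 10^9.
Private: 4029²·(1 − 282/4029)·33260/282 = 1.7805497 × 10^9.
Sum = 2.8218777 × 10^9.
SE = √(2.8218777 × 10^9) = 53121.

53121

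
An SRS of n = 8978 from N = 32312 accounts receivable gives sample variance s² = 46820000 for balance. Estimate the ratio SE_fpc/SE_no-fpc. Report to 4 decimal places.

0.8498

f = n/N = 8978/32312 = 0.27785343.
SE_no-fpc = √(s²/n) = 72.214749; SE_fpc = √((1−f)s²/n) = 61.367521.
Ratio = √(1−f) = 0.84979208.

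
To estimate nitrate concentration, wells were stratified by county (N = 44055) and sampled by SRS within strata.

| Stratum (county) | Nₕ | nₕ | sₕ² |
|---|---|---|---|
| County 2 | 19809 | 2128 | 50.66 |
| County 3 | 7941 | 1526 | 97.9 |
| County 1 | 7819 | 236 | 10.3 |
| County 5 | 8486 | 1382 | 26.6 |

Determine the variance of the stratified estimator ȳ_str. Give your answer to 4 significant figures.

0.007911

Var(ȳ_str) = Σₕ Wₕ²(1 − fₕ)sₕ²/nₕ with Wₕ = Nₕ/N, N = 44055.
County 2: Wₕ = 0.44964249; term = 0.44964249²·(1 − 0.10742592)·50.66/2128 = 0.0042960816.
County 3: Wₕ = 0.18025196; term = 0.18025196²·(1 − 0.19216723)·97.9/1526 = 0.001683874.
County 1: Wₕ = 0.17748269; term = 0.17748269²·(1 − 0.03018289)·10.3/236 = 0.0013332975.
County 5: Wₕ = 0.19262286; term = 0.19262286²·(1 − 0.16285647)·26.6/1382 = 5.9784577 × 10^-4.
Sum = 0.0079110989.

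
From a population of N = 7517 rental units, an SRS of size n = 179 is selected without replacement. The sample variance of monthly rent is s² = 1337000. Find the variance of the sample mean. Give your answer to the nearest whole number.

Under SRS without replacement, Var(ȳ) = (1 − f)·s²/n with f = n/N = 179/7517 = 0.02381269.
Var(ȳ) = (1 − 0.02381269)·1337000/179 = 0.97618731·7469.2737 = 7291.4102.

7291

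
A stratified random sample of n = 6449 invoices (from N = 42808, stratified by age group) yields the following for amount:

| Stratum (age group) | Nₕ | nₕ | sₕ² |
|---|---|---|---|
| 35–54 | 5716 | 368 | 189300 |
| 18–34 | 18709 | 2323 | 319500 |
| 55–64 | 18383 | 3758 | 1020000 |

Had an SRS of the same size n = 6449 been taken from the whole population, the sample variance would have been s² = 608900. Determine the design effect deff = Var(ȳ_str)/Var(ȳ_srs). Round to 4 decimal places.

Var(ȳ_str) = Σ Wₕ²(1−fₕ)sₕ²/nₕ with Wₕ = Nₕ/42808:
  35–54: (5716/42808)²·(1−368/5716)·189300/368 = 8.5809731
  18–34: (18709/42808)²·(1−2323/18709)·319500/2323 = 23.008871
  55–64: (18383/42808)²·(1−3758/18383)·1020000/3758 = 39.820415
  → Var(ȳ_str) = 71.410259.
Var(ȳ_srs) = (1 − 6449/42808)·608900/6449 = 80.193762.
deff = 71.410259 / 80.193762 = 0.8905.

0.8905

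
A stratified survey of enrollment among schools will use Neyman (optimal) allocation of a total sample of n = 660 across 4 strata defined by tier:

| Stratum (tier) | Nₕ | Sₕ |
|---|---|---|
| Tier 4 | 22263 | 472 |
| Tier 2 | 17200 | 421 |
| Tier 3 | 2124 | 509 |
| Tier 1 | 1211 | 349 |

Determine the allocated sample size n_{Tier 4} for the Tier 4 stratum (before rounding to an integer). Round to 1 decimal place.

Neyman allocation: nₕ = n·NₕSₕ / Σⱼ NⱼSⱼ.
Σ NⱼSⱼ = 22263·472 + 17200·421 + 2124·509 + 1211·349 = 1.9253091 × 10^7.
n_{Tier 4} = 660·22263·472 / (1.9253091 × 10^7) = 360.2.

360.2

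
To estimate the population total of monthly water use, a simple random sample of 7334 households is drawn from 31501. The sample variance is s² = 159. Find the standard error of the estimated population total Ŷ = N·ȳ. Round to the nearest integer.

Var(Ŷ) = N²·Var(ȳ) = N²·(1 − n/N)·s²/n.
f = 7334/31501 = 0.23281801; Var(ȳ) = 0.76718199·159/7334 = 0.016632388.
Var(Ŷ) = 31501² · 0.016632388 = 1.6504535 × 10^7.
SE(Ŷ) = √(1.6504535 × 10^7) = 4063.

4063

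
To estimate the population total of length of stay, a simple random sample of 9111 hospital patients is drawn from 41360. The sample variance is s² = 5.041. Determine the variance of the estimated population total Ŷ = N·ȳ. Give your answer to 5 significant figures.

Var(Ŷ) = N²·Var(ȳ) = N²·(1 − n/N)·s²/n.
f = 9111/41360 = 0.22028530; Var(ȳ) = 0.77971470·5.041/9111 = 4.3140619 × 10^-4.
Var(Ŷ) = 41360² · (4.3140619 × 10^-4) = 737984.83.

737980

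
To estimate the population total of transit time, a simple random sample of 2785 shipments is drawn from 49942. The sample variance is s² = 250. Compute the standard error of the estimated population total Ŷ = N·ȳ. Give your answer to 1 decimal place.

14540.0

Var(Ŷ) = N²·Var(ȳ) = N²·(1 − n/N)·s²/n.
f = 2785/49942 = 0.05576469; Var(ȳ) = 0.94423531·250/2785 = 0.0847608.
Var(Ŷ) = 49942² · 0.0847608 = 2.1141067 × 10^8.
SE(Ŷ) = √(2.1141067 × 10^8) = 14540.0.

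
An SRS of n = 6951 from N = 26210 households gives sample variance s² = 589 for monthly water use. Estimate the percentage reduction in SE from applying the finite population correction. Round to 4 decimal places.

14.2798

f = n/N = 6951/26210 = 0.26520412.
SE_no-fpc = √(s²/n) = 0.2910945; SE_fpc = √((1−f)s²/n) = 0.24952689.
Ratio = √(1−f) = 0.85720236. Reduction = 100·(1 − 0.85720236) = 14.2798%.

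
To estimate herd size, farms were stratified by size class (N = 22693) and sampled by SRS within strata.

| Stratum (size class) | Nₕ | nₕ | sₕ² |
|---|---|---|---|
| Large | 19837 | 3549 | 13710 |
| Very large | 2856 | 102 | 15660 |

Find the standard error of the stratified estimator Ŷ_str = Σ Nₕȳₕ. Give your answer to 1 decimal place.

49555.5

Var(Ŷ_str) = Σₕ Nₕ²(1 − fₕ)sₕ²/nₕ.
Large: 19837²·(1 − 3549/19837)·13710/3549 = 1.2481742 × 10^9.
Very large: 2856²·(1 − 102/2856)·15660/102 = 1.2075739 × 10^9.
Sum = 2.4557481 × 10^9.
SE = √(2.4557481 × 10^9) = 49555.5.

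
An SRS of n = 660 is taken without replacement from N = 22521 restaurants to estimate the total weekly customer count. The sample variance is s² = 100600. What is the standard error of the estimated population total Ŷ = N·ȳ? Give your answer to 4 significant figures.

273900

Var(Ŷ) = N²·Var(ȳ) = N²·(1 − n/N)·s²/n.
f = 660/22521 = 0.02930598; Var(ȳ) = 0.97069402·100600/660 = 147.9573.
Var(Ŷ) = 22521² · 147.9573 = 7.5043268 × 10^10.
SE(Ŷ) = √(7.5043268 × 10^10) = 273900.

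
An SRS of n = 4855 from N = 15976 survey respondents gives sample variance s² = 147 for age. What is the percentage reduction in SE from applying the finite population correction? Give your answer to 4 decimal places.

16.5670

f = n/N = 4855/15976 = 0.30389334.
SE_no-fpc = √(s²/n) = 0.17400593; SE_fpc = √((1−f)s²/n) = 0.14517838.
Ratio = √(1−f) = 0.83433007. Reduction = 100·(1 − 0.83433007) = 16.5670%.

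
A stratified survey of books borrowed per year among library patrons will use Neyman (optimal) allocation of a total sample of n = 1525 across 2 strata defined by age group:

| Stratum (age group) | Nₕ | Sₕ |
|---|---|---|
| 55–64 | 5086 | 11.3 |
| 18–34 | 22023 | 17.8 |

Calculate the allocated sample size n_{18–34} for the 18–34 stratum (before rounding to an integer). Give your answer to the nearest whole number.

1330

Neyman allocation: nₕ = n·NₕSₕ / Σⱼ NⱼSⱼ.
Σ NⱼSⱼ = 5086·11.3 + 22023·17.8 = 449481.2.
n_{18–34} = 1525·22023·17.8 / 449481.2 = 1330.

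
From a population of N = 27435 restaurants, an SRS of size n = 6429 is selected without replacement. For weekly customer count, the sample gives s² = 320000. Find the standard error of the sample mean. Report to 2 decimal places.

Under SRS without replacement, Var(ȳ) = (1 − f)·s²/n with f = n/N = 6429/27435 = 0.23433570.
Var(ȳ) = (1 − 0.23433570)·320000/6429 = 0.76566430·49.774459 = 38.110527.
SE(ȳ) = √(38.110527) = 6.17.

6.17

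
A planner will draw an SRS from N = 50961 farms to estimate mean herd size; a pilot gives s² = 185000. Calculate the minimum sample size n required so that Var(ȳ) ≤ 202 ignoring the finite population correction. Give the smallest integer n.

916

Without fpc, n₀ = s²/D = 185000/202 = 915.8416.
Rounding up, n = 916.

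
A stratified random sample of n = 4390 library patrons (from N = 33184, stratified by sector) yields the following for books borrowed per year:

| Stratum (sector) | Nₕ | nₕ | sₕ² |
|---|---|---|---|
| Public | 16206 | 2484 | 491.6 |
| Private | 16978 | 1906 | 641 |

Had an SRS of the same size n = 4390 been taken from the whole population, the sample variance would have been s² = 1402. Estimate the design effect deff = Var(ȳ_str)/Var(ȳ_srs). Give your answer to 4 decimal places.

0.4262

Var(ȳ_str) = Σ Wₕ²(1−fₕ)sₕ²/nₕ with Wₕ = Nₕ/33184:
  Public: (16206/33184)²·(1−2484/16206)·491.6/2484 = 0.039966495
  Private: (16978/33184)²·(1−1906/16978)·641/1906 = 0.078151097
  → Var(ȳ_str) = 0.11811759.
Var(ȳ_srs) = (1 − 4390/33184)·1402/4390 = 0.27711291.
deff = 0.11811759 / 0.27711291 = 0.4262.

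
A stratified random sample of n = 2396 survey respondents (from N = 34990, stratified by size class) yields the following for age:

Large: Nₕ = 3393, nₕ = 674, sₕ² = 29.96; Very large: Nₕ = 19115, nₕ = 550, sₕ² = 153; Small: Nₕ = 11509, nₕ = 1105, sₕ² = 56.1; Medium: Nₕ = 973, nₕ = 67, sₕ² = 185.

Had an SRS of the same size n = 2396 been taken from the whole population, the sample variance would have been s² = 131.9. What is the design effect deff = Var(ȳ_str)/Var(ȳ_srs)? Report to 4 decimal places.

1.7145

Var(ȳ_str) = Σ Wₕ²(1−fₕ)sₕ²/nₕ with Wₕ = Nₕ/34990:
  Large: (3393/34990)²·(1−674/3393)·29.96/674 = 3.3495549 × 10^-4
  Very large: (19115/34990)²·(1−550/19115)·153/550 = 0.080632498
  Small: (11509/34990)²·(1−1105/11509)·56.1/1105 = 0.0049653587
  Medium: (973/34990)²·(1−67/973)·185/67 = 0.0019881543
  → Var(ȳ_str) = 0.087920966.
Var(ȳ_srs) = (1 − 2396/34990)·131.9/2396 = 0.051280435.
deff = 0.087920966 / 0.051280435 = 1.7145.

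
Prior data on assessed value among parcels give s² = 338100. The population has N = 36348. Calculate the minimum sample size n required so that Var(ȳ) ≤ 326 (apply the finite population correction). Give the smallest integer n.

Without fpc, n₀ = s²/D = 338100/326 = 1037.1166.
With fpc, (1 − n/N)·s²/n ≤ D requires n ≥ n₀/(1 + n₀/N) = 1037.1166/(1 + 1037.1166/36348) = 1008.3455.
Rounding up, n = 1009.

1009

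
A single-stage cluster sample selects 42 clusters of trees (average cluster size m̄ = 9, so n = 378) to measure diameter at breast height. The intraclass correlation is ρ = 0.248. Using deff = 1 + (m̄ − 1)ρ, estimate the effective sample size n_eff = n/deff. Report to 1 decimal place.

deff = 1 + (9 − 1)·0.248 = 1 + 1.984 = 2.984.
n_eff = 378 / 2.984 = 126.7.

126.7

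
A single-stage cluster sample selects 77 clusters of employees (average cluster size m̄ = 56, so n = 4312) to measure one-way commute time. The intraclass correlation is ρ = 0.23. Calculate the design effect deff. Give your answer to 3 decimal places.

deff = 1 + (56 − 1)·0.23 = 1 + 12.65 = 13.65.

13.650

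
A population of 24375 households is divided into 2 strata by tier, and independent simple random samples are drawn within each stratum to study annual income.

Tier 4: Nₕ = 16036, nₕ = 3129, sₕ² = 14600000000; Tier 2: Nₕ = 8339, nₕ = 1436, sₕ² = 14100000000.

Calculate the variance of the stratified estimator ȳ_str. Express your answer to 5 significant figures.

2.5768 × 10^6

Var(ȳ_str) = Σₕ Wₕ²(1 − fₕ)sₕ²/nₕ with Wₕ = Nₕ/N, N = 24375.
Tier 4: Wₕ = 0.65788718; term = 0.65788718²·(1 − 0.19512347)·14600000000/3129 = 1.6254717 × 10^6.
Tier 2: Wₕ = 0.34211282; term = 0.34211282²·(1 − 0.17220290)·14100000000/1436 = 951321.41.
Sum = 2.5767931 × 10^6.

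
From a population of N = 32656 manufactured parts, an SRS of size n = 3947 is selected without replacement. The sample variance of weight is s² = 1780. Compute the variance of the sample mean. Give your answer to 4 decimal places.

Under SRS without replacement, Var(ȳ) = (1 − f)·s²/n with f = n/N = 3947/32656 = 0.12086600.
Var(ȳ) = (1 − 0.12086600)·1780/3947 = 0.87913400·0.45097542 = 0.39646783.

0.3965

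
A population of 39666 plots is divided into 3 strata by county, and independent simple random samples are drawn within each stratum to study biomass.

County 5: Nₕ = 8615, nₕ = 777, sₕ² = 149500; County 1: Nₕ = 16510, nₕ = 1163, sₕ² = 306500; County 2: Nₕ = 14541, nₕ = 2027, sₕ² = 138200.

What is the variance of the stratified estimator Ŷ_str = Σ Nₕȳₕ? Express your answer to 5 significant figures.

Var(Ŷ_str) = Σₕ Nₕ²(1 − fₕ)sₕ²/nₕ.
County 5: 8615²·(1 − 777/8615)·149500/777 = 1.2992141 × 10^10.
County 1: 16510²·(1 − 1163/16510)·306500/1163 = 6.6776143 × 10^10.
County 2: 14541²·(1 − 2027/14541)·138200/2027 = 1.240637 × 10^10.
Sum = 9.2174654 × 10^10.

9.2175 × 10^10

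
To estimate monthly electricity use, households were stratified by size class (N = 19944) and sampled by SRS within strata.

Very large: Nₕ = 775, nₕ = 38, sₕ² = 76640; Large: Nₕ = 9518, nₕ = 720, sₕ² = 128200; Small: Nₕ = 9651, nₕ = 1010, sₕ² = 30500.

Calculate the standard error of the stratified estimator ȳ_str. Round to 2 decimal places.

Var(ȳ_str) = Σₕ Wₕ²(1 − fₕ)sₕ²/nₕ with Wₕ = Nₕ/N, N = 19944.
Very large: Wₕ = 0.03885880; term = 0.03885880²·(1 − 0.04903226)·76640/38 = 2.89612.
Large: Wₕ = 0.47723626; term = 0.47723626²·(1 − 0.07564614)·128200/720 = 37.485271.
Small: Wₕ = 0.48390493; term = 0.48390493²·(1 − 0.10465237)·30500/1010 = 6.3312616.
Sum = 46.712653.
SE = √(46.712653) = 6.83.

6.83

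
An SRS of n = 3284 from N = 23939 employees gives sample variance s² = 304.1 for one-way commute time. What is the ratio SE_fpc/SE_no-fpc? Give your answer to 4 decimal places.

0.9289

f = n/N = 3284/23939 = 0.13718200.
SE_no-fpc = √(s²/n) = 0.30430328; SE_fpc = √((1−f)s²/n) = 0.28266122.
Ratio = √(1−f) = 0.92887997.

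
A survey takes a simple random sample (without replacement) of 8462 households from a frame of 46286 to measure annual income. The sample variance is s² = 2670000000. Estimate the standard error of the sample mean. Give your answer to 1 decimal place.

507.8

Under SRS without replacement, Var(ȳ) = (1 − f)·s²/n with f = n/N = 8462/46286 = 0.18281986.
Var(ȳ) = (1 − 0.18281986)·2670000000/8462 = 0.81718014·315528.24 = 257843.41.
SE(ȳ) = √(257843.41) = 507.8.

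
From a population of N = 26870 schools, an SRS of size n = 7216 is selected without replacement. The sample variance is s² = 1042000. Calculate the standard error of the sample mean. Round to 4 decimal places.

10.2773

Under SRS without replacement, Var(ȳ) = (1 − f)·s²/n with f = n/N = 7216/26870 = 0.26855229.
Var(ȳ) = (1 − 0.26855229)·1042000/7216 = 0.73144771·144.40133 = 105.62202.
SE(ȳ) = √(105.62202) = 10.2773.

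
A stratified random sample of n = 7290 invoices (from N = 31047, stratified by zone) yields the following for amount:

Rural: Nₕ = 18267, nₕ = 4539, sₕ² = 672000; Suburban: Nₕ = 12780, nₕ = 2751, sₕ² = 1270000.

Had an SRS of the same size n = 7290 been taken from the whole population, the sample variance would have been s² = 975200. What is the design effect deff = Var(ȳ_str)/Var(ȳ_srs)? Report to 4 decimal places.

Var(ȳ_str) = Σ Wₕ²(1−fₕ)sₕ²/nₕ with Wₕ = Nₕ/31047:
  Rural: (18267/31047)²·(1−4539/18267)·672000/4539 = 38.516277
  Suburban: (12780/31047)²·(1−2751/12780)·1270000/2751 = 61.38501
  → Var(ȳ_str) = 99.901287.
Var(ȳ_srs) = (1 − 7290/31047)·975200/7290 = 102.36185.
deff = 99.901287 / 102.36185 = 0.9760.

0.9760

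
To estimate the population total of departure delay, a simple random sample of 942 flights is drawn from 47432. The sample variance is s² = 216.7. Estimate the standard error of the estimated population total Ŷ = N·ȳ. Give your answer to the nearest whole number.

Var(Ŷ) = N²·Var(ȳ) = N²·(1 − n/N)·s²/n.
f = 942/47432 = 0.01986001; Var(ȳ) = 0.98013999·216.7/942 = 0.22547382.
Var(Ŷ) = 47432² · 0.22547382 = 5.0726979 × 10^8.
SE(Ŷ) = √(5.0726979 × 10^8) = 22523.

22523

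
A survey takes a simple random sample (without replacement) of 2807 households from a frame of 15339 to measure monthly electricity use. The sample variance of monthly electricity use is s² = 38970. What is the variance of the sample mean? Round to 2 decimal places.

11.34

Under SRS without replacement, Var(ȳ) = (1 − f)·s²/n with f = n/N = 2807/15339 = 0.18299759.
Var(ȳ) = (1 − 0.18299759)·38970/2807 = 0.81700241·13.883149 = 11.342566.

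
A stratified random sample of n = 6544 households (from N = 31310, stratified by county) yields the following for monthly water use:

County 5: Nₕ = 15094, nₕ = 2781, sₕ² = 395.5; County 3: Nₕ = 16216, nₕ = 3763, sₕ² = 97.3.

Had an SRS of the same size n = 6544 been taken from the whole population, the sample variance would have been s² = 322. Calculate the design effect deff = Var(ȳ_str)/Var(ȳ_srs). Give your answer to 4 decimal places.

Var(ȳ_str) = Σ Wₕ²(1−fₕ)sₕ²/nₕ with Wₕ = Nₕ/31310:
  County 5: (15094/31310)²·(1−2781/15094)·395.5/2781 = 0.02696172
  County 3: (16216/31310)²·(1−3763/16216)·97.3/3763 = 0.0053263562
  → Var(ȳ_str) = 0.032288076.
Var(ȳ_srs) = (1 − 6544/31310)·322/6544 = 0.038921125.
deff = 0.032288076 / 0.038921125 = 0.8296.

0.8296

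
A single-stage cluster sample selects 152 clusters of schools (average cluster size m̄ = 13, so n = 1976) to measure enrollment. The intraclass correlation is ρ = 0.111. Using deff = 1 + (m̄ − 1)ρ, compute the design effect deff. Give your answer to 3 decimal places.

deff = 1 + (13 − 1)·0.111 = 1 + 1.332 = 2.332.

2.332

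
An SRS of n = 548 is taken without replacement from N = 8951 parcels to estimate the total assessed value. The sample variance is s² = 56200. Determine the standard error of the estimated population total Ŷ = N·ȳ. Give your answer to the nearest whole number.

87828

Var(Ŷ) = N²·Var(ȳ) = N²·(1 − n/N)·s²/n.
f = 548/8951 = 0.06122221; Var(ȳ) = 0.93877779·56200/548 = 96.276116.
Var(Ŷ) = 8951² · 96.276116 = 7.713681 × 10^9.
SE(Ŷ) = √(7.713681 × 10^9) = 87828.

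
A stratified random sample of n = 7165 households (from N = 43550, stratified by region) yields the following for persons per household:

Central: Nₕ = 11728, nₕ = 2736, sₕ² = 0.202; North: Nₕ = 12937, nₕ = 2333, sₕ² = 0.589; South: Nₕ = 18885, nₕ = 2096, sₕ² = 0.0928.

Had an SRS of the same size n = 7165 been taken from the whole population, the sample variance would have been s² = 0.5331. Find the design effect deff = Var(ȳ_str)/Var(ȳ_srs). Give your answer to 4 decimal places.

Var(ȳ_str) = Σ Wₕ²(1−fₕ)sₕ²/nₕ with Wₕ = Nₕ/43550:
  Central: (11728/43550)²·(1−2736/11728)·0.202/2736 = 4.1052463 × 10^-6
  North: (12937/43550)²·(1−2333/12937)·0.589/2333 = 1.8261125 × 10^-5
  South: (18885/43550)²·(1−2096/18885)·0.0928/2096 = 7.4015418 × 10^-6
  → Var(ȳ_str) = 2.9767913 × 10^-5.
Var(ȳ_srs) = (1 − 7165/43550)·0.5331/7165 = 6.2162247 × 10^-5.
deff = (2.9767913 × 10^-5) / (6.2162247 × 10^-5) = 0.4789.

0.4789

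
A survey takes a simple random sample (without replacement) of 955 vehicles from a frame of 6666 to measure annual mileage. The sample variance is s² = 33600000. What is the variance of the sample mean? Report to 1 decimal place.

30142.7

Under SRS without replacement, Var(ȳ) = (1 − f)·s²/n with f = n/N = 955/6666 = 0.14326433.
Var(ȳ) = (1 − 0.14326433)·33600000/955 = 0.85673567·35183.246 = 30142.742.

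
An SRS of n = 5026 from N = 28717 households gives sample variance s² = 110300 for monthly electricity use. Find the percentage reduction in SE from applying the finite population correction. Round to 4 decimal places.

9.1715

f = n/N = 5026/28717 = 0.17501828.
SE_no-fpc = √(s²/n) = 4.6846431; SE_fpc = √((1−f)s²/n) = 4.2549913.
Ratio = √(1−f) = 0.90828504. Reduction = 100·(1 − 0.90828504) = 9.1715%.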